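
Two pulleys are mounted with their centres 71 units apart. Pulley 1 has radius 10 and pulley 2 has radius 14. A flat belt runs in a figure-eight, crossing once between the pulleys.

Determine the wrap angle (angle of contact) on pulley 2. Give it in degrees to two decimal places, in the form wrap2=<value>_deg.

crossed belt: β = asin((r1+r2)/C) = asin(24/71) = 19.7568°
wrap1 = wrap2 = π + 2β = 219.5136°

wrap2=219.51_deg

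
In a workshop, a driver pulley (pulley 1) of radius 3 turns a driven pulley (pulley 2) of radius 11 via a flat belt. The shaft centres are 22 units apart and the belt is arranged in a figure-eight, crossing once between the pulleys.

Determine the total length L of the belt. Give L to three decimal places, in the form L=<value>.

crossed belt: β = asin((r1+r2)/C) = asin(14/22) = 39.5212°
wrap1 = wrap2 = π + 2β = 259.0424°
tangent length = C·cosβ = 16.9706
L = (r1+r2)·wrap + 2·C·cosβ = 14·4.5211 + 2·16.9706 = 97.2371

L=97.237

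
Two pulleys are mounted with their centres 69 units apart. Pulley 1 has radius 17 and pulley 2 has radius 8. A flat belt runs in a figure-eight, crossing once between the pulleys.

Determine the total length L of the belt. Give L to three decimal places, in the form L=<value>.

crossed belt: β = asin((r1+r2)/C) = asin(25/69) = 21.2427°
wrap1 = wrap2 = π + 2β = 222.4853°
tangent length = C·cosβ = 64.3117
L = (r1+r2)·wrap + 2·C·cosβ = 25·3.8831 + 2·64.3117 = 225.7010

L=225.701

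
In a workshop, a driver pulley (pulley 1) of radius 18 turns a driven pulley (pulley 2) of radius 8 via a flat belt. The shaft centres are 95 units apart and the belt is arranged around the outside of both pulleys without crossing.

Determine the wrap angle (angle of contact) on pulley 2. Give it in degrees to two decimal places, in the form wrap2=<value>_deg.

wrap2=167.92_deg

open belt: β = asin((r2−r1)/C) = asin(-10/95) = -6.0423°
wrap1 = π − 2β = 192.0847°
wrap2 = π + 2β = 167.9153°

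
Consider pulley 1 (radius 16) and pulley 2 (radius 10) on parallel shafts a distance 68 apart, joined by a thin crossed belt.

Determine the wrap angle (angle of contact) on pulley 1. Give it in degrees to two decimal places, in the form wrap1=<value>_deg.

crossed belt: β = asin((r1+r2)/C) = asin(26/68) = 22.4795°
wrap1 = wrap2 = π + 2β = 224.9590°

wrap1=224.96_deg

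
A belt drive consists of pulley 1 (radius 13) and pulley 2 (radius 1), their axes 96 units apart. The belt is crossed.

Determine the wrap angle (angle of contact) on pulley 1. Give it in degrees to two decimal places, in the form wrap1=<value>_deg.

wrap1=196.77_deg

crossed belt: β = asin((r1+r2)/C) = asin(14/96) = 8.3855°
wrap1 = wrap2 = π + 2β = 196.7711°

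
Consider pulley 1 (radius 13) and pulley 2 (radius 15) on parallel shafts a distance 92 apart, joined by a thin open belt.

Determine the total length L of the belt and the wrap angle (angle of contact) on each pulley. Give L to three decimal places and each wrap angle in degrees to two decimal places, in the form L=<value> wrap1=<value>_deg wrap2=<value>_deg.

L=272.008 wrap1=177.51_deg wrap2=182.49_deg

open belt: β = asin((r2−r1)/C) = asin(2/92) = 1.2457°
wrap1 = π − 2β = 177.5087°
wrap2 = π + 2β = 182.4913°
tangent length = C·cosβ = 91.9783
L = r1·wrap1 + r2·wrap2 + 2·C·cosβ = 13·3.0981 + 15·3.1851 + 2·91.9783 = 272.0081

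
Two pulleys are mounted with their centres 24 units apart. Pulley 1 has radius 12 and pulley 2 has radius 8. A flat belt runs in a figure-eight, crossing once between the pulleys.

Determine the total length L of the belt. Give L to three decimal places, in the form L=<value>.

crossed belt: β = asin((r1+r2)/C) = asin(20/24) = 56.4427°
wrap1 = wrap2 = π + 2β = 292.8854°
tangent length = C·cosβ = 13.2665
L = (r1+r2)·wrap + 2·C·cosβ = 20·5.1118 + 2·13.2665 = 128.7693

L=128.769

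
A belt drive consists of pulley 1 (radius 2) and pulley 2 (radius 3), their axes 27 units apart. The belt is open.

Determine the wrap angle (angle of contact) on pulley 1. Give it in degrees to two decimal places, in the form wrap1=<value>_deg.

open belt: β = asin((r2−r1)/C) = asin(1/27) = 2.1226°
wrap1 = π − 2β = 175.7549°
wrap2 = π + 2β = 184.2451°

wrap1=175.75_deg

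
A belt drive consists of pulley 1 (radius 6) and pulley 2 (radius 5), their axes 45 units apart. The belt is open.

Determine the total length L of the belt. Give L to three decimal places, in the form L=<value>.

open belt: β = asin((r2−r1)/C) = asin(-1/45) = -1.2733°
wrap1 = π − 2β = 182.5467°
wrap2 = π + 2β = 177.4533°
tangent length = C·cosβ = 44.9889
L = r1·wrap1 + r2·wrap2 + 2·C·cosβ = 6·3.1860 + 5·3.0971 + 2·44.9889 = 124.5797

L=124.580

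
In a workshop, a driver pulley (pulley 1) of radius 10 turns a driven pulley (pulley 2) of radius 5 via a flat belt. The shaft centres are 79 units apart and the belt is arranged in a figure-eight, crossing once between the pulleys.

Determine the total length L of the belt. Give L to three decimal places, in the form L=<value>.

crossed belt: β = asin((r1+r2)/C) = asin(15/79) = 10.9454°
wrap1 = wrap2 = π + 2β = 201.8908°
tangent length = C·cosβ = 77.5629
L = (r1+r2)·wrap + 2·C·cosβ = 15·3.5237 + 2·77.5629 = 207.9806

L=207.981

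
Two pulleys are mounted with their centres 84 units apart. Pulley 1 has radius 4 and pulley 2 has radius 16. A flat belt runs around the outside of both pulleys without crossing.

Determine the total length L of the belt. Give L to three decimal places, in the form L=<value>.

open belt: β = asin((r2−r1)/C) = asin(12/84) = 8.2132°
wrap1 = π − 2β = 163.5736°
wrap2 = π + 2β = 196.4264°
tangent length = C·cosβ = 83.1384
L = r1·wrap1 + r2·wrap2 + 2·C·cosβ = 4·2.8549 + 16·3.4283 + 2·83.1384 = 232.5491

L=232.549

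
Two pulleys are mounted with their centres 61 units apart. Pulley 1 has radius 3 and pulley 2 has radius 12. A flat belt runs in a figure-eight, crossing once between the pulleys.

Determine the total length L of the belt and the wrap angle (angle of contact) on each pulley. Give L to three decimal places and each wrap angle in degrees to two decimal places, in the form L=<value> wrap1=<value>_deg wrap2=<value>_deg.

L=172.831 wrap1=208.47_deg wrap2=208.47_deg

crossed belt: β = asin((r1+r2)/C) = asin(15/61) = 14.2351°
wrap1 = wrap2 = π + 2β = 208.4702°
tangent length = C·cosβ = 59.1270
L = (r1+r2)·wrap + 2·C·cosβ = 15·3.6385 + 2·59.1270 = 172.8313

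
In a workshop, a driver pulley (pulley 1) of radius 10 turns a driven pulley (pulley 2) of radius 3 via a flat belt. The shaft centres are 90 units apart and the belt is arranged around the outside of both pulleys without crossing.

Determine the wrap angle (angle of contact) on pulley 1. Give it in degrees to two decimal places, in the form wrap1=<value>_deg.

wrap1=188.92_deg

open belt: β = asin((r2−r1)/C) = asin(-7/90) = -4.4608°
wrap1 = π − 2β = 188.9217°
wrap2 = π + 2β = 171.0783°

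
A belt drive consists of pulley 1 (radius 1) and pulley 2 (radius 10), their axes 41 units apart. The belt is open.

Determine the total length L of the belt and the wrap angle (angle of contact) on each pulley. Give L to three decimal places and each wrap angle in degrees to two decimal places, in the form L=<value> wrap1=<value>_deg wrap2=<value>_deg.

open belt: β = asin((r2−r1)/C) = asin(9/41) = 12.6804°
wrap1 = π − 2β = 154.6392°
wrap2 = π + 2β = 205.3608°
tangent length = C·cosβ = 40.0000
L = r1·wrap1 + r2·wrap2 + 2·C·cosβ = 1·2.6990 + 10·3.5842 + 2·40.0000 = 118.5412

L=118.541 wrap1=154.64_deg wrap2=205.36_deg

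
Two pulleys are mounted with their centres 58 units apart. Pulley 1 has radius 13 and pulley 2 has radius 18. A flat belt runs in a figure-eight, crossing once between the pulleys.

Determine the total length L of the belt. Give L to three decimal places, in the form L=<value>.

crossed belt: β = asin((r1+r2)/C) = asin(31/58) = 32.3088°
wrap1 = wrap2 = π + 2β = 244.6177°
tangent length = C·cosβ = 49.0204
L = (r1+r2)·wrap + 2·C·cosβ = 31·4.2694 + 2·49.0204 = 230.3917

L=230.392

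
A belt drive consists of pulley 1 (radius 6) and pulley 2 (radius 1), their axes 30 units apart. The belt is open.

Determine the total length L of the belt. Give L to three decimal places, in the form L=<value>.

open belt: β = asin((r2−r1)/C) = asin(-5/30) = -9.5941°
wrap1 = π − 2β = 199.1881°
wrap2 = π + 2β = 160.8119°
tangent length = C·cosβ = 29.5804
L = r1·wrap1 + r2·wrap2 + 2·C·cosβ = 6·3.4765 + 1·2.8067 + 2·29.5804 = 82.8264

L=82.826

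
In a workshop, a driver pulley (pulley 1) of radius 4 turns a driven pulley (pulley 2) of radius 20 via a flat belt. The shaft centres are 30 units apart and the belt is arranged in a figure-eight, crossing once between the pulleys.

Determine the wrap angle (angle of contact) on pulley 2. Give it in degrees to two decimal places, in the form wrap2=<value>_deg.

wrap2=286.26_deg

crossed belt: β = asin((r1+r2)/C) = asin(24/30) = 53.1301°
wrap1 = wrap2 = π + 2β = 286.2602°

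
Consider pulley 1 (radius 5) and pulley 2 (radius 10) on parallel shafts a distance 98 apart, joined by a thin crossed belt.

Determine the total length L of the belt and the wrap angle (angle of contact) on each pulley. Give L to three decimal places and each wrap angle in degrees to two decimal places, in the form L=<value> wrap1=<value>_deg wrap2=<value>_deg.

crossed belt: β = asin((r1+r2)/C) = asin(15/98) = 8.8044°
wrap1 = wrap2 = π + 2β = 197.6087°
tangent length = C·cosβ = 96.8452
L = (r1+r2)·wrap + 2·C·cosβ = 15·3.4489 + 2·96.8452 = 245.4243

L=245.424 wrap1=197.61_deg wrap2=197.61_deg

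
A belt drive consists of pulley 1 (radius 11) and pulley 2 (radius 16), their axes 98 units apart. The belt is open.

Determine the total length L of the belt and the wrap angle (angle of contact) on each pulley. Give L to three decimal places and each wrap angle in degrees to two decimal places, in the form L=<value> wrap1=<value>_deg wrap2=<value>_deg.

open belt: β = asin((r2−r1)/C) = asin(5/98) = 2.9245°
wrap1 = π − 2β = 174.1510°
wrap2 = π + 2β = 185.8490°
tangent length = C·cosβ = 97.8724
L = r1·wrap1 + r2·wrap2 + 2·C·cosβ = 11·3.0395 + 16·3.2437 + 2·97.8724 = 281.0782

L=281.078 wrap1=174.15_deg wrap2=185.85_deg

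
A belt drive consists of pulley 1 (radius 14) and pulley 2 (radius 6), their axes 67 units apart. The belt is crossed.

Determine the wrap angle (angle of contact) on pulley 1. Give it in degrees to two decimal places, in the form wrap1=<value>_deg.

crossed belt: β = asin((r1+r2)/C) = asin(20/67) = 17.3680°
wrap1 = wrap2 = π + 2β = 214.7360°

wrap1=214.74_deg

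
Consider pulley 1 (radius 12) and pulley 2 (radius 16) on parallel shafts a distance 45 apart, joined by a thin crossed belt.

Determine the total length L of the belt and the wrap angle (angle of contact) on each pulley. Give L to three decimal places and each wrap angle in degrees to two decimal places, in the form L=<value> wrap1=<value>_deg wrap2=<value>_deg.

crossed belt: β = asin((r1+r2)/C) = asin(28/45) = 38.4786°
wrap1 = wrap2 = π + 2β = 256.9572°
tangent length = C·cosβ = 35.2278
L = (r1+r2)·wrap + 2·C·cosβ = 28·4.4847 + 2·35.2278 = 196.0286

L=196.029 wrap1=256.96_deg wrap2=256.96_deg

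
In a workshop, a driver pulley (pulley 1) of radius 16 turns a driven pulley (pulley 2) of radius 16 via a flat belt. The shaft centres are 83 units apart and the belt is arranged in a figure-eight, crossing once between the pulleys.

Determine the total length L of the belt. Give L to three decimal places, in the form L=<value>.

L=279.028

crossed belt: β = asin((r1+r2)/C) = asin(32/83) = 22.6774°
wrap1 = wrap2 = π + 2β = 225.3548°
tangent length = C·cosβ = 76.5833
L = (r1+r2)·wrap + 2·C·cosβ = 32·3.9332 + 2·76.5833 = 279.0284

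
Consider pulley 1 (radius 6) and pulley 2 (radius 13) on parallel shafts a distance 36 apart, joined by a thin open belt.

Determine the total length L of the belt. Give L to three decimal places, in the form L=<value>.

L=133.056

open belt: β = asin((r2−r1)/C) = asin(7/36) = 11.2123°
wrap1 = π − 2β = 157.5755°
wrap2 = π + 2β = 202.4245°
tangent length = C·cosβ = 35.3129
L = r1·wrap1 + r2·wrap2 + 2·C·cosβ = 6·2.7502 + 13·3.5330 + 2·35.3129 = 133.0557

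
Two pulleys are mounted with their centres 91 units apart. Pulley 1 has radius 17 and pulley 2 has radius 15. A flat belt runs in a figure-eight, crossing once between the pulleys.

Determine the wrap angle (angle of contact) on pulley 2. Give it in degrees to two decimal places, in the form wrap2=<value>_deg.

wrap2=221.18_deg

crossed belt: β = asin((r1+r2)/C) = asin(32/91) = 20.5882°
wrap1 = wrap2 = π + 2β = 221.1763°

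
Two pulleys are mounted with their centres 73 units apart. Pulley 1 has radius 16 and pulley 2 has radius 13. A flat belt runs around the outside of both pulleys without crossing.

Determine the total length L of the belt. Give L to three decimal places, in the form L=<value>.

open belt: β = asin((r2−r1)/C) = asin(-3/73) = -2.3553°
wrap1 = π − 2β = 184.7106°
wrap2 = π + 2β = 175.2894°
tangent length = C·cosβ = 72.9383
L = r1·wrap1 + r2·wrap2 + 2·C·cosβ = 16·3.2238 + 13·3.0594 + 2·72.9383 = 237.2295

L=237.229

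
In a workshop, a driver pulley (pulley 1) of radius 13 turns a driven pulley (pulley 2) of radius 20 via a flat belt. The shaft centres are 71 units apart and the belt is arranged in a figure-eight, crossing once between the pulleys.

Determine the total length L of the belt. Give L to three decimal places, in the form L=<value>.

crossed belt: β = asin((r1+r2)/C) = asin(33/71) = 27.6966°
wrap1 = wrap2 = π + 2β = 235.3931°
tangent length = C·cosβ = 62.8649
L = (r1+r2)·wrap + 2·C·cosβ = 33·4.1084 + 2·62.8649 = 261.3066

L=261.307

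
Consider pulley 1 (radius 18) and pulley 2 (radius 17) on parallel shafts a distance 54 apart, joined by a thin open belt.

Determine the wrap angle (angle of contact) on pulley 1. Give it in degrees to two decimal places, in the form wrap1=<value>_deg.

wrap1=182.12_deg

open belt: β = asin((r2−r1)/C) = asin(-1/54) = -1.0611°
wrap1 = π − 2β = 182.1222°
wrap2 = π + 2β = 177.8778°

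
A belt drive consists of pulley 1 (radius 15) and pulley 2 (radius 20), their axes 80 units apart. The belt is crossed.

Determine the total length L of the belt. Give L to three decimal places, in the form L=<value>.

L=285.528

crossed belt: β = asin((r1+r2)/C) = asin(35/80) = 25.9445°
wrap1 = wrap2 = π + 2β = 231.8890°
tangent length = C·cosβ = 71.9375
L = (r1+r2)·wrap + 2·C·cosβ = 35·4.0472 + 2·71.9375 = 285.5279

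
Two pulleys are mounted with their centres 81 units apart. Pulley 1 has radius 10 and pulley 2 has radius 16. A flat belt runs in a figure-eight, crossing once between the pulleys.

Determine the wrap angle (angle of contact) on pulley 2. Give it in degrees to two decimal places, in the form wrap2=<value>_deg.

crossed belt: β = asin((r1+r2)/C) = asin(26/81) = 18.7227°
wrap1 = wrap2 = π + 2β = 217.4453°

wrap2=217.45_deg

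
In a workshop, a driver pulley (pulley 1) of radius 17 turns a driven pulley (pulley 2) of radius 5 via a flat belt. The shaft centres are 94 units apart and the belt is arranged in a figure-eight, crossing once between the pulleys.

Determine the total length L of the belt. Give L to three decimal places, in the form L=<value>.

crossed belt: β = asin((r1+r2)/C) = asin(22/94) = 13.5352°
wrap1 = wrap2 = π + 2β = 207.0704°
tangent length = C·cosβ = 91.3893
L = (r1+r2)·wrap + 2·C·cosβ = 22·3.6141 + 2·91.3893 = 262.2879

L=262.288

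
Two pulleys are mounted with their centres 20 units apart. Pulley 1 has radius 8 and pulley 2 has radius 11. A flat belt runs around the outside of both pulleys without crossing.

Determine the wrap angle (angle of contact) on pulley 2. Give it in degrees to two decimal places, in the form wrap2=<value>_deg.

wrap2=197.25_deg

open belt: β = asin((r2−r1)/C) = asin(3/20) = 8.6269°
wrap1 = π − 2β = 162.7461°
wrap2 = π + 2β = 197.2539°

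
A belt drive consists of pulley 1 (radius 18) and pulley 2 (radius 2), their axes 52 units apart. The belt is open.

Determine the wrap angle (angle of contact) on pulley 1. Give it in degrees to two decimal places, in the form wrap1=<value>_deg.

wrap1=215.84_deg

open belt: β = asin((r2−r1)/C) = asin(-16/52) = -17.9202°
wrap1 = π − 2β = 215.8404°
wrap2 = π + 2β = 144.1596°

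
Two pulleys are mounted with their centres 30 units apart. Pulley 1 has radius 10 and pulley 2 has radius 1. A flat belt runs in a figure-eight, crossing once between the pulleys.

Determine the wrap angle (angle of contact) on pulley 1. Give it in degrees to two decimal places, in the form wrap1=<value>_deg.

crossed belt: β = asin((r1+r2)/C) = asin(11/30) = 21.5102°
wrap1 = wrap2 = π + 2β = 223.0204°

wrap1=223.02_deg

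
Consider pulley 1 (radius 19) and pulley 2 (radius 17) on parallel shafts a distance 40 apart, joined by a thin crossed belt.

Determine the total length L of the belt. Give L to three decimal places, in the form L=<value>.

L=228.592

crossed belt: β = asin((r1+r2)/C) = asin(36/40) = 64.1581°
wrap1 = wrap2 = π + 2β = 308.3161°
tangent length = C·cosβ = 17.4356
L = (r1+r2)·wrap + 2·C·cosβ = 36·5.3811 + 2·17.4356 = 228.5919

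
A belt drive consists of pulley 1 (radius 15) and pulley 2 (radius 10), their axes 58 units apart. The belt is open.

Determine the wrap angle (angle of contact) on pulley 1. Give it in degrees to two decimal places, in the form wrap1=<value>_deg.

wrap1=189.89_deg

open belt: β = asin((r2−r1)/C) = asin(-5/58) = -4.9454°
wrap1 = π − 2β = 189.8909°
wrap2 = π + 2β = 170.1091°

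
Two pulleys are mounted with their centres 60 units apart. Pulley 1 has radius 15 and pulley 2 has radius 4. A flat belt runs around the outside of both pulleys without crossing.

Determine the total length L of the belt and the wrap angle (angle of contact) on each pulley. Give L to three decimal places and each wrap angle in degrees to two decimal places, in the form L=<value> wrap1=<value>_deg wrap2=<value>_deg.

L=181.713 wrap1=201.13_deg wrap2=158.87_deg

open belt: β = asin((r2−r1)/C) = asin(-11/60) = -10.5640°
wrap1 = π − 2β = 201.1280°
wrap2 = π + 2β = 158.8720°
tangent length = C·cosβ = 58.9830
L = r1·wrap1 + r2·wrap2 + 2·C·cosβ = 15·3.5103 + 4·2.7728 + 2·58.9830 = 181.7126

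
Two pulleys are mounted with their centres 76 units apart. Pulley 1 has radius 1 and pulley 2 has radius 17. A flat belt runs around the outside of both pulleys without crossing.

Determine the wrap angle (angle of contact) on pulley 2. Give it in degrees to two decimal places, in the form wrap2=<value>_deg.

wrap2=204.31_deg

open belt: β = asin((r2−r1)/C) = asin(16/76) = 12.1532°
wrap1 = π − 2β = 155.6936°
wrap2 = π + 2β = 204.3064°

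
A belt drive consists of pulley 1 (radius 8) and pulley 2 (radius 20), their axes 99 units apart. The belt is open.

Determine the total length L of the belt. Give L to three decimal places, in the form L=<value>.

open belt: β = asin((r2−r1)/C) = asin(12/99) = 6.9621°
wrap1 = π − 2β = 166.0759°
wrap2 = π + 2β = 193.9241°
tangent length = C·cosβ = 98.2700
L = r1·wrap1 + r2·wrap2 + 2·C·cosβ = 8·2.8986 + 20·3.3846 + 2·98.2700 = 287.4209

L=287.421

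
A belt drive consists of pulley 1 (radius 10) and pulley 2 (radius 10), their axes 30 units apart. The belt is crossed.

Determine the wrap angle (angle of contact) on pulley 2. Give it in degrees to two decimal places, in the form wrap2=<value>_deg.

wrap2=263.62_deg

crossed belt: β = asin((r1+r2)/C) = asin(20/30) = 41.8103°
wrap1 = wrap2 = π + 2β = 263.6206°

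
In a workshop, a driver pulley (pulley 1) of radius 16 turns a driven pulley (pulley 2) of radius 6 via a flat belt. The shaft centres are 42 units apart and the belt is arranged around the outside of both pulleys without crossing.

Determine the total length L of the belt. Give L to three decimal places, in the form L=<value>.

open belt: β = asin((r2−r1)/C) = asin(-10/42) = -13.7741°
wrap1 = π − 2β = 207.5483°
wrap2 = π + 2β = 152.4517°
tangent length = C·cosβ = 40.7922
L = r1·wrap1 + r2·wrap2 + 2·C·cosβ = 16·3.6224 + 6·2.6608 + 2·40.7922 = 155.5074

L=155.507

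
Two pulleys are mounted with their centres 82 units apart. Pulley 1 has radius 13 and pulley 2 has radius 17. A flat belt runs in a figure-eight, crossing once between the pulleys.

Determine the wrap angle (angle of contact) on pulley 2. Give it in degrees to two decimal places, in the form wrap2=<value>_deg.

crossed belt: β = asin((r1+r2)/C) = asin(30/82) = 21.4601°
wrap1 = wrap2 = π + 2β = 222.9203°

wrap2=222.92_deg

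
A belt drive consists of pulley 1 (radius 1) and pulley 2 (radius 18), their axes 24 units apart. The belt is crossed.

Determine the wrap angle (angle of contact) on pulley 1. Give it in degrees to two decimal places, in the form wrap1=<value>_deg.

wrap1=284.68_deg

crossed belt: β = asin((r1+r2)/C) = asin(19/24) = 52.3415°
wrap1 = wrap2 = π + 2β = 284.6831°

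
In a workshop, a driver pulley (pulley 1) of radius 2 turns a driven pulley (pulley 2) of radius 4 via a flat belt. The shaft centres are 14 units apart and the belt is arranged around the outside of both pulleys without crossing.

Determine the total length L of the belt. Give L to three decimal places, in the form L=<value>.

L=47.136

open belt: β = asin((r2−r1)/C) = asin(2/14) = 8.2132°
wrap1 = π − 2β = 163.5736°
wrap2 = π + 2β = 196.4264°
tangent length = C·cosβ = 13.8564
L = r1·wrap1 + r2·wrap2 + 2·C·cosβ = 2·2.8549 + 4·3.4283 + 2·13.8564 = 47.1358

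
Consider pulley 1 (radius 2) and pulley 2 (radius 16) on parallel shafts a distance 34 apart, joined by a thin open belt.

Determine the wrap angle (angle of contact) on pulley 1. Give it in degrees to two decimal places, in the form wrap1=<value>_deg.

wrap1=131.37_deg

open belt: β = asin((r2−r1)/C) = asin(14/34) = 24.3157°
wrap1 = π − 2β = 131.3685°
wrap2 = π + 2β = 228.6315°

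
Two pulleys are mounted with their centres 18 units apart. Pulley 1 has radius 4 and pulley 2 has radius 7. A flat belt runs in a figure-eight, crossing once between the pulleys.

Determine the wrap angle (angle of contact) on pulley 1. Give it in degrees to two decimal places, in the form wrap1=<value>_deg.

crossed belt: β = asin((r1+r2)/C) = asin(11/18) = 37.6699°
wrap1 = wrap2 = π + 2β = 255.3398°

wrap1=255.34_deg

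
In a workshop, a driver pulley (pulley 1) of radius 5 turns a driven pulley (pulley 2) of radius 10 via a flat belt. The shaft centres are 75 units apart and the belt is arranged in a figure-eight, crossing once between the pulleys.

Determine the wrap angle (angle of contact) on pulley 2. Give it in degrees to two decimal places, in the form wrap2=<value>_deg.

crossed belt: β = asin((r1+r2)/C) = asin(15/75) = 11.5370°
wrap1 = wrap2 = π + 2β = 203.0739°

wrap2=203.07_deg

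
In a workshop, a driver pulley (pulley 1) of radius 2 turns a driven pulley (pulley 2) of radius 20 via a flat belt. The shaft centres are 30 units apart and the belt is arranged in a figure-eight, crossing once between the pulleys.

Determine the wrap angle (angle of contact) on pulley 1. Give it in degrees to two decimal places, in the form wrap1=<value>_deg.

crossed belt: β = asin((r1+r2)/C) = asin(22/30) = 47.1666°
wrap1 = wrap2 = π + 2β = 274.3331°

wrap1=274.33_deg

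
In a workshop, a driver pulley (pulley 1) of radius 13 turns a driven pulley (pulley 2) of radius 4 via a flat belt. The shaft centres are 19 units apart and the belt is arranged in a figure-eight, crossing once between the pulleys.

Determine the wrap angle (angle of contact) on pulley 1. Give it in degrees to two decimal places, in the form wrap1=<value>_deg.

wrap1=306.95_deg

crossed belt: β = asin((r1+r2)/C) = asin(17/19) = 63.4746°
wrap1 = wrap2 = π + 2β = 306.9493°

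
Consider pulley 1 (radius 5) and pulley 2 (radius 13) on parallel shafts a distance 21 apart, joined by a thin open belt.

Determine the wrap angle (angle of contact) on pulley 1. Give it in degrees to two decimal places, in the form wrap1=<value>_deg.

open belt: β = asin((r2−r1)/C) = asin(8/21) = 22.3927°
wrap1 = π − 2β = 135.2146°
wrap2 = π + 2β = 224.7854°

wrap1=135.21_deg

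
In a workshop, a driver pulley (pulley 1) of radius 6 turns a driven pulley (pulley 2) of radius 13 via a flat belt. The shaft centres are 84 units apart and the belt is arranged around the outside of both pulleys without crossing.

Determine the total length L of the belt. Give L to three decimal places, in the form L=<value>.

L=228.274

open belt: β = asin((r2−r1)/C) = asin(7/84) = 4.7802°
wrap1 = π − 2β = 170.4396°
wrap2 = π + 2β = 189.5604°
tangent length = C·cosβ = 83.7078
L = r1·wrap1 + r2·wrap2 + 2·C·cosβ = 6·2.9747 + 13·3.3085 + 2·83.7078 = 228.2739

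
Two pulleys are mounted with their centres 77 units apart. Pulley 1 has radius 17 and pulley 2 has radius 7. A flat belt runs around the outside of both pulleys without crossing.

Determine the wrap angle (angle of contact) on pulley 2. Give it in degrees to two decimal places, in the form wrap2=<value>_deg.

wrap2=165.08_deg

open belt: β = asin((r2−r1)/C) = asin(-10/77) = -7.4621°
wrap1 = π − 2β = 194.9242°
wrap2 = π + 2β = 165.0758°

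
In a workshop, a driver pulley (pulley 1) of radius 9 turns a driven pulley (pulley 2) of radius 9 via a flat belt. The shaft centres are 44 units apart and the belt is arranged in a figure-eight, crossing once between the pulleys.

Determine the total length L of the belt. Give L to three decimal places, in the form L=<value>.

L=152.021

crossed belt: β = asin((r1+r2)/C) = asin(18/44) = 24.1477°
wrap1 = wrap2 = π + 2β = 228.2955°
tangent length = C·cosβ = 40.1497
L = (r1+r2)·wrap + 2·C·cosβ = 18·3.9845 + 2·40.1497 = 152.0206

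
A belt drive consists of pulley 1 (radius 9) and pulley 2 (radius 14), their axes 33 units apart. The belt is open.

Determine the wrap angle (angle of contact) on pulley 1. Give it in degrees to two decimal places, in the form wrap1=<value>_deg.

open belt: β = asin((r2−r1)/C) = asin(5/33) = 8.7147°
wrap1 = π − 2β = 162.5705°
wrap2 = π + 2β = 197.4295°

wrap1=162.57_deg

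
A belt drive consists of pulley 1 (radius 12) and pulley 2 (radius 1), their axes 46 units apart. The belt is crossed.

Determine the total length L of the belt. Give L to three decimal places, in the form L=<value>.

L=136.540

crossed belt: β = asin((r1+r2)/C) = asin(13/46) = 16.4160°
wrap1 = wrap2 = π + 2β = 212.8319°
tangent length = C·cosβ = 44.1248
L = (r1+r2)·wrap + 2·C·cosβ = 13·3.7146 + 2·44.1248 = 136.5397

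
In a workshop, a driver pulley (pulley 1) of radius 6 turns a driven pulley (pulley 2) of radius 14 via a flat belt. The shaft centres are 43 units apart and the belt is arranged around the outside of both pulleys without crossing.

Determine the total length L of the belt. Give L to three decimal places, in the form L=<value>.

L=150.325

open belt: β = asin((r2−r1)/C) = asin(8/43) = 10.7222°
wrap1 = π − 2β = 158.5557°
wrap2 = π + 2β = 201.4443°
tangent length = C·cosβ = 42.2493
L = r1·wrap1 + r2·wrap2 + 2·C·cosβ = 6·2.7673 + 14·3.5159 + 2·42.2493 = 150.3246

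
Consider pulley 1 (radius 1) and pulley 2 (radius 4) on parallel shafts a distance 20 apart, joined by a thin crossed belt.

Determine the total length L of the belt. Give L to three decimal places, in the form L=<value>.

crossed belt: β = asin((r1+r2)/C) = asin(5/20) = 14.4775°
wrap1 = wrap2 = π + 2β = 208.9550°
tangent length = C·cosβ = 19.3649
L = (r1+r2)·wrap + 2·C·cosβ = 5·3.6470 + 2·19.3649 = 56.9646

L=56.965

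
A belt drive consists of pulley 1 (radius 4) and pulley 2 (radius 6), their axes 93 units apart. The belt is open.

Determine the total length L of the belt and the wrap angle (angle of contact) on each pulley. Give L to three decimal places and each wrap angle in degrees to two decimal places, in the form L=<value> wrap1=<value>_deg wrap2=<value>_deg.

open belt: β = asin((r2−r1)/C) = asin(2/93) = 1.2323°
wrap1 = π − 2β = 177.5355°
wrap2 = π + 2β = 182.4645°
tangent length = C·cosβ = 92.9785
L = r1·wrap1 + r2·wrap2 + 2·C·cosβ = 4·3.0986 + 6·3.1846 + 2·92.9785 = 217.4589

L=217.459 wrap1=177.54_deg wrap2=182.46_deg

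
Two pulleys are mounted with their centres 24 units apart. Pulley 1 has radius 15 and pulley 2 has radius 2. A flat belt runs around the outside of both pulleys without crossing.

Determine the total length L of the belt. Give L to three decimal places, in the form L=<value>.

open belt: β = asin((r2−r1)/C) = asin(-13/24) = -32.7972°
wrap1 = π − 2β = 245.5943°
wrap2 = π + 2β = 114.4057°
tangent length = C·cosβ = 20.1742
L = r1·wrap1 + r2·wrap2 + 2·C·cosβ = 15·4.2864 + 2·1.9968 + 2·20.1742 = 108.6384

L=108.638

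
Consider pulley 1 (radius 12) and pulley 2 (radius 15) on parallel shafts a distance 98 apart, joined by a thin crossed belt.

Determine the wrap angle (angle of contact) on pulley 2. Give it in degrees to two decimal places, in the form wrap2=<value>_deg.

crossed belt: β = asin((r1+r2)/C) = asin(27/98) = 15.9924°
wrap1 = wrap2 = π + 2β = 211.9848°

wrap2=211.98_deg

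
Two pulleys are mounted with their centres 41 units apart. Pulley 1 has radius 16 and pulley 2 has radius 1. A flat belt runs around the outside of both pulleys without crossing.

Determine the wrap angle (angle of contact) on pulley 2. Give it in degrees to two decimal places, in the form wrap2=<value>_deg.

wrap2=137.08_deg

open belt: β = asin((r2−r1)/C) = asin(-15/41) = -21.4601°
wrap1 = π − 2β = 222.9203°
wrap2 = π + 2β = 137.0797°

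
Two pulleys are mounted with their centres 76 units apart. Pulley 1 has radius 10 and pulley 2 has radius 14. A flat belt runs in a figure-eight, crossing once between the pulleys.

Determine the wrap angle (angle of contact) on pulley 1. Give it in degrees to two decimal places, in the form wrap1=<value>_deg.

crossed belt: β = asin((r1+r2)/C) = asin(24/76) = 18.4085°
wrap1 = wrap2 = π + 2β = 216.8170°

wrap1=216.82_deg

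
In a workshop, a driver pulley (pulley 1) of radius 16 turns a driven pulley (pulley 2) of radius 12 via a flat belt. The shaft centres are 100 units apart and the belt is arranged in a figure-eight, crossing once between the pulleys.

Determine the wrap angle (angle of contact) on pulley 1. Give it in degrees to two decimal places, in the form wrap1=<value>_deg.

wrap1=212.52_deg

crossed belt: β = asin((r1+r2)/C) = asin(28/100) = 16.2602°
wrap1 = wrap2 = π + 2β = 212.5204°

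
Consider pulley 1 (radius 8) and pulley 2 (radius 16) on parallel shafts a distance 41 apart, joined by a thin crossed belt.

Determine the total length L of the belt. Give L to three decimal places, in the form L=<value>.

L=171.897

crossed belt: β = asin((r1+r2)/C) = asin(24/41) = 35.8288°
wrap1 = wrap2 = π + 2β = 251.6577°
tangent length = C·cosβ = 33.2415
L = (r1+r2)·wrap + 2·C·cosβ = 24·4.3923 + 2·33.2415 = 171.8972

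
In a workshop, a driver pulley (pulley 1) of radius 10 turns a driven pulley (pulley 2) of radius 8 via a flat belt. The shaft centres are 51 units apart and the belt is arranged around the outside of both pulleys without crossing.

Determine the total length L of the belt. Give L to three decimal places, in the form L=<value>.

open belt: β = asin((r2−r1)/C) = asin(-2/51) = -2.2475°
wrap1 = π − 2β = 184.4949°
wrap2 = π + 2β = 175.5051°
tangent length = C·cosβ = 50.9608
L = r1·wrap1 + r2·wrap2 + 2·C·cosβ = 10·3.2200 + 8·3.0631 + 2·50.9608 = 158.6271

L=158.627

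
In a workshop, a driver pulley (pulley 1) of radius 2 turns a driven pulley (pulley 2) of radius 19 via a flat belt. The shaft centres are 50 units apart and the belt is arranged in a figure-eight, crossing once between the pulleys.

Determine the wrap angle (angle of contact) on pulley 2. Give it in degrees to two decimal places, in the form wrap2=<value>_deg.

crossed belt: β = asin((r1+r2)/C) = asin(21/50) = 24.8346°
wrap1 = wrap2 = π + 2β = 229.6692°

wrap2=229.67_deg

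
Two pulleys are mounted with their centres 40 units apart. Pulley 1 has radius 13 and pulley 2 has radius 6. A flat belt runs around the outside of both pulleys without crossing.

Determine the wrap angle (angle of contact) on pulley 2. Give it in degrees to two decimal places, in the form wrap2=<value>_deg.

wrap2=159.84_deg

open belt: β = asin((r2−r1)/C) = asin(-7/40) = -10.0787°
wrap1 = π − 2β = 200.1573°
wrap2 = π + 2β = 159.8427°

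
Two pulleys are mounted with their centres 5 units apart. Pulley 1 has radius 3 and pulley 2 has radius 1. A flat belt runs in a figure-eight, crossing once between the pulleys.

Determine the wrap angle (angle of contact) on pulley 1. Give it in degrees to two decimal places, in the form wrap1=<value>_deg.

wrap1=286.26_deg

crossed belt: β = asin((r1+r2)/C) = asin(4/5) = 53.1301°
wrap1 = wrap2 = π + 2β = 286.2602°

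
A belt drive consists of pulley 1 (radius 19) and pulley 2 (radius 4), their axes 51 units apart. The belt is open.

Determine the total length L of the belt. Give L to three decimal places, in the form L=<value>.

open belt: β = asin((r2−r1)/C) = asin(-15/51) = -17.1046°
wrap1 = π − 2β = 214.2093°
wrap2 = π + 2β = 145.7907°
tangent length = C·cosβ = 48.7442
L = r1·wrap1 + r2·wrap2 + 2·C·cosβ = 19·3.7387 + 4·2.5445 + 2·48.7442 = 178.7011

L=178.701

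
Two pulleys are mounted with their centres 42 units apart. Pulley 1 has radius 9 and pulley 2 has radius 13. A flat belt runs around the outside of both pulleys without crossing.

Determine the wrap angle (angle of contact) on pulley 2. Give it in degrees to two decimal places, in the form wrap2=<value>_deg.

open belt: β = asin((r2−r1)/C) = asin(4/42) = 5.4650°
wrap1 = π − 2β = 169.0700°
wrap2 = π + 2β = 190.9300°

wrap2=190.93_deg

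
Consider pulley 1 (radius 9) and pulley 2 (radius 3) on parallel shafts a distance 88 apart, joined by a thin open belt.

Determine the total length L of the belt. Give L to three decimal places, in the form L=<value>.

L=214.108

open belt: β = asin((r2−r1)/C) = asin(-6/88) = -3.9096°
wrap1 = π − 2β = 187.8191°
wrap2 = π + 2β = 172.1809°
tangent length = C·cosβ = 87.7952
L = r1·wrap1 + r2·wrap2 + 2·C·cosβ = 9·3.2781 + 3·3.0051 + 2·87.7952 = 214.1084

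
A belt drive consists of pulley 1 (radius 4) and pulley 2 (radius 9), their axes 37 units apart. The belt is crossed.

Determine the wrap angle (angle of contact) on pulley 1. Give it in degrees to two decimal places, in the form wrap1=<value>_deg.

wrap1=221.14_deg

crossed belt: β = asin((r1+r2)/C) = asin(13/37) = 20.5700°
wrap1 = wrap2 = π + 2β = 221.1400°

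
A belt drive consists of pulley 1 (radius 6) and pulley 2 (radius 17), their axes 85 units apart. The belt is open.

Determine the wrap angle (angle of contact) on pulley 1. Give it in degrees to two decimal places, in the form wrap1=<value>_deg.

open belt: β = asin((r2−r1)/C) = asin(11/85) = 7.4356°
wrap1 = π − 2β = 165.1288°
wrap2 = π + 2β = 194.8712°

wrap1=165.13_deg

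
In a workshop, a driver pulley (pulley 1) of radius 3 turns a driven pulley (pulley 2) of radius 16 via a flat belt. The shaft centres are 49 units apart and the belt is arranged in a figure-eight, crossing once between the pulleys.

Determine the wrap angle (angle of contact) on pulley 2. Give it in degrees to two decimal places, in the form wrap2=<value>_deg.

wrap2=225.63_deg

crossed belt: β = asin((r1+r2)/C) = asin(19/49) = 22.8149°
wrap1 = wrap2 = π + 2β = 225.6298°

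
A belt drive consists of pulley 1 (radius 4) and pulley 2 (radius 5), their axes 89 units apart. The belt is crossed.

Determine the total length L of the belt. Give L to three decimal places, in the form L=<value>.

crossed belt: β = asin((r1+r2)/C) = asin(9/89) = 5.8039°
wrap1 = wrap2 = π + 2β = 191.6078°
tangent length = C·cosβ = 88.5438
L = (r1+r2)·wrap + 2·C·cosβ = 9·3.3442 + 2·88.5438 = 207.1852

L=207.185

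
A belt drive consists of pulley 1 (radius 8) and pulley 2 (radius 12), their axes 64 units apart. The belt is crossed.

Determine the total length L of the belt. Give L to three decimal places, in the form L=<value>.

crossed belt: β = asin((r1+r2)/C) = asin(20/64) = 18.2100°
wrap1 = wrap2 = π + 2β = 216.4199°
tangent length = C·cosβ = 60.7947
L = (r1+r2)·wrap + 2·C·cosβ = 20·3.7772 + 2·60.7947 = 197.1343

L=197.134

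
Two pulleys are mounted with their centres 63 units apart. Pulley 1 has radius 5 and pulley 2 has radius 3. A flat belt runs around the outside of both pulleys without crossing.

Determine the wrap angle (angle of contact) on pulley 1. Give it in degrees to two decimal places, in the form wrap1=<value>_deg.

wrap1=183.64_deg

open belt: β = asin((r2−r1)/C) = asin(-2/63) = -1.8192°
wrap1 = π − 2β = 183.6384°
wrap2 = π + 2β = 176.3616°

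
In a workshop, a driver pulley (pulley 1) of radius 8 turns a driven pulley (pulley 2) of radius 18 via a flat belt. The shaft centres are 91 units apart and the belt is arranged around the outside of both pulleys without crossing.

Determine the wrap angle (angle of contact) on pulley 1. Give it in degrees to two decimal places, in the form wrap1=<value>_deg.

wrap1=167.38_deg

open belt: β = asin((r2−r1)/C) = asin(10/91) = 6.3090°
wrap1 = π − 2β = 167.3820°
wrap2 = π + 2β = 192.6180°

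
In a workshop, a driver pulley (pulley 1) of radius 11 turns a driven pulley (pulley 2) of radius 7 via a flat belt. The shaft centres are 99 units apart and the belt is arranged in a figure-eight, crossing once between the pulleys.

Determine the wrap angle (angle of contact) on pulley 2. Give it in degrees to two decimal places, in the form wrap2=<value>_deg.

crossed belt: β = asin((r1+r2)/C) = asin(18/99) = 10.4757°
wrap1 = wrap2 = π + 2β = 200.9514°

wrap2=200.95_deg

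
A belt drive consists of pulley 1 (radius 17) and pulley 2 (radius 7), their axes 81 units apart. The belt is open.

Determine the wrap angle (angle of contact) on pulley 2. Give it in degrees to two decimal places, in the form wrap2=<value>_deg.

wrap2=165.82_deg

open belt: β = asin((r2−r1)/C) = asin(-10/81) = -7.0916°
wrap1 = π − 2β = 194.1833°
wrap2 = π + 2β = 165.8167°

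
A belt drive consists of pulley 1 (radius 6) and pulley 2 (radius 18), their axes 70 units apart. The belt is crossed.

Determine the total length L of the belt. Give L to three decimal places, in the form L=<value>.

L=223.710

crossed belt: β = asin((r1+r2)/C) = asin(24/70) = 20.0510°
wrap1 = wrap2 = π + 2β = 220.1021°
tangent length = C·cosβ = 65.7571
L = (r1+r2)·wrap + 2·C·cosβ = 24·3.8415 + 2·65.7571 = 223.7104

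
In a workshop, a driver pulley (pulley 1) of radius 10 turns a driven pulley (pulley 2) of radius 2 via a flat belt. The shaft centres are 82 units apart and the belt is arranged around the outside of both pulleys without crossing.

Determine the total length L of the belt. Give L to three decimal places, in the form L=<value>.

open belt: β = asin((r2−r1)/C) = asin(-8/82) = -5.5987°
wrap1 = π − 2β = 191.1975°
wrap2 = π + 2β = 168.8025°
tangent length = C·cosβ = 81.6088
L = r1·wrap1 + r2·wrap2 + 2·C·cosβ = 10·3.3370 + 2·2.9462 + 2·81.6088 = 202.4802

L=202.480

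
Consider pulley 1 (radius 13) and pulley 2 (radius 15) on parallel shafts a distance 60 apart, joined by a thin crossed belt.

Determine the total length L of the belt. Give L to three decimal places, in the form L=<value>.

crossed belt: β = asin((r1+r2)/C) = asin(28/60) = 27.8181°
wrap1 = wrap2 = π + 2β = 235.6363°
tangent length = C·cosβ = 53.0660
L = (r1+r2)·wrap + 2·C·cosβ = 28·4.1126 + 2·53.0660 = 221.2856

L=221.286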